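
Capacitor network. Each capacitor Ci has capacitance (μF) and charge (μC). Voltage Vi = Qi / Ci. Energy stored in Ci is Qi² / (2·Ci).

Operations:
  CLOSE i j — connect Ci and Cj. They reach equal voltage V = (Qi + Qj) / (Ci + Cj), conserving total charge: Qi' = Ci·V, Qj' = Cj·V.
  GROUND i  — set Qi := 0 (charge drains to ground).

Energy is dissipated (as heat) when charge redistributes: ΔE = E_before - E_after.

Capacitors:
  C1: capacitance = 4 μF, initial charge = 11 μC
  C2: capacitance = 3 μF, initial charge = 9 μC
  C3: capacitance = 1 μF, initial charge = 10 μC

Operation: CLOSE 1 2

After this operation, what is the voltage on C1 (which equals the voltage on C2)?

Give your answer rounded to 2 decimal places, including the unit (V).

Initial: C1(4μF, Q=11μC, V=2.75V), C2(3μF, Q=9μC, V=3.00V), C3(1μF, Q=10μC, V=10.00V)
Op 1: CLOSE 1-2: Q_total=20.00, C_total=7.00, V=2.86; Q1=11.43, Q2=8.57; dissipated=0.054

Answer: 2.86 V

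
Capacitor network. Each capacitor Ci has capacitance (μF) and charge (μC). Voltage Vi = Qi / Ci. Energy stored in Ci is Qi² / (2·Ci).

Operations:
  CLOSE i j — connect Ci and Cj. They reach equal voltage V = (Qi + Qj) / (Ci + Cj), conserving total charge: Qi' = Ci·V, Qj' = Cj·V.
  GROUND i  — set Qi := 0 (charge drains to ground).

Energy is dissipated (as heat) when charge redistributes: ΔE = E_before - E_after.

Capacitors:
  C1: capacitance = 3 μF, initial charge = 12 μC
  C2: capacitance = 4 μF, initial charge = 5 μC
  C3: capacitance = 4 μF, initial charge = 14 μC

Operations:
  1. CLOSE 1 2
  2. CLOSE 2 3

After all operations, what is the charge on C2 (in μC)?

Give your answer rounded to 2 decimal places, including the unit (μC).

Initial: C1(3μF, Q=12μC, V=4.00V), C2(4μF, Q=5μC, V=1.25V), C3(4μF, Q=14μC, V=3.50V)
Op 1: CLOSE 1-2: Q_total=17.00, C_total=7.00, V=2.43; Q1=7.29, Q2=9.71; dissipated=6.482
Op 2: CLOSE 2-3: Q_total=23.71, C_total=8.00, V=2.96; Q2=11.86, Q3=11.86; dissipated=1.148
Final charges: Q1=7.29, Q2=11.86, Q3=11.86

Answer: 11.86 μC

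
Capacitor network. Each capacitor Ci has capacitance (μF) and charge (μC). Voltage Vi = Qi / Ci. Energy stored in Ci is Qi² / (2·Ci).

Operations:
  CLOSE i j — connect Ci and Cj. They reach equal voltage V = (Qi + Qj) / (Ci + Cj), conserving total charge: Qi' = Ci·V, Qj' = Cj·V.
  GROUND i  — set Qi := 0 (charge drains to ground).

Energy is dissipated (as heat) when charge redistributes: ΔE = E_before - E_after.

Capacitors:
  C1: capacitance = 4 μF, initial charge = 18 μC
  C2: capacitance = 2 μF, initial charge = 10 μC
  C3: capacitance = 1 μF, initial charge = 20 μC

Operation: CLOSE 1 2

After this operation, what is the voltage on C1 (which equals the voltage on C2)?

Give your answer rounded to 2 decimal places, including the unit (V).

Answer: 4.67 V

Derivation:
Initial: C1(4μF, Q=18μC, V=4.50V), C2(2μF, Q=10μC, V=5.00V), C3(1μF, Q=20μC, V=20.00V)
Op 1: CLOSE 1-2: Q_total=28.00, C_total=6.00, V=4.67; Q1=18.67, Q2=9.33; dissipated=0.167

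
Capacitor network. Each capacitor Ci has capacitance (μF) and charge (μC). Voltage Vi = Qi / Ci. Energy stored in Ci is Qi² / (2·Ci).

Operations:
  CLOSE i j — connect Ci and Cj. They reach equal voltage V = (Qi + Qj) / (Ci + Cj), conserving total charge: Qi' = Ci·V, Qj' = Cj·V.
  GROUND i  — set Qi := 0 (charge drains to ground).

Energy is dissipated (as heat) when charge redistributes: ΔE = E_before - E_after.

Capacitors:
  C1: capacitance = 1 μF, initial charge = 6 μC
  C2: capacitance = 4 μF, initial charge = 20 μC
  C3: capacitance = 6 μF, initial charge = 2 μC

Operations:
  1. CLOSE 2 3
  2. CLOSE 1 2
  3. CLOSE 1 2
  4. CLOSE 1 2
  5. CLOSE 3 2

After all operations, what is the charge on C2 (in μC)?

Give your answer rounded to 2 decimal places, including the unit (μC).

Answer: 10.02 μC

Derivation:
Initial: C1(1μF, Q=6μC, V=6.00V), C2(4μF, Q=20μC, V=5.00V), C3(6μF, Q=2μC, V=0.33V)
Op 1: CLOSE 2-3: Q_total=22.00, C_total=10.00, V=2.20; Q2=8.80, Q3=13.20; dissipated=26.133
Op 2: CLOSE 1-2: Q_total=14.80, C_total=5.00, V=2.96; Q1=2.96, Q2=11.84; dissipated=5.776
Op 3: CLOSE 1-2: Q_total=14.80, C_total=5.00, V=2.96; Q1=2.96, Q2=11.84; dissipated=0.000
Op 4: CLOSE 1-2: Q_total=14.80, C_total=5.00, V=2.96; Q1=2.96, Q2=11.84; dissipated=0.000
Op 5: CLOSE 3-2: Q_total=25.04, C_total=10.00, V=2.50; Q3=15.02, Q2=10.02; dissipated=0.693
Final charges: Q1=2.96, Q2=10.02, Q3=15.02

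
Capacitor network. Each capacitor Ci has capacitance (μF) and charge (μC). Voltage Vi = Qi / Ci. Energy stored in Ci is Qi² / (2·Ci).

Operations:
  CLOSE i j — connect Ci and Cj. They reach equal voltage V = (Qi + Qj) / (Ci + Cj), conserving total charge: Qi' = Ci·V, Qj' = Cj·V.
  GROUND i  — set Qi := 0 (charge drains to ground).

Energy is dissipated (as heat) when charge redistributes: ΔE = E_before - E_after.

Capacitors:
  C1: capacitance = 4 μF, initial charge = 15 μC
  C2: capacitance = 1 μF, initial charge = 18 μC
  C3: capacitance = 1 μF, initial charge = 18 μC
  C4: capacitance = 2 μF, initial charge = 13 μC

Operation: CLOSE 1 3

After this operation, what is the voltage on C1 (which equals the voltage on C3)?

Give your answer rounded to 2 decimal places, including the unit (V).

Answer: 6.60 V

Derivation:
Initial: C1(4μF, Q=15μC, V=3.75V), C2(1μF, Q=18μC, V=18.00V), C3(1μF, Q=18μC, V=18.00V), C4(2μF, Q=13μC, V=6.50V)
Op 1: CLOSE 1-3: Q_total=33.00, C_total=5.00, V=6.60; Q1=26.40, Q3=6.60; dissipated=81.225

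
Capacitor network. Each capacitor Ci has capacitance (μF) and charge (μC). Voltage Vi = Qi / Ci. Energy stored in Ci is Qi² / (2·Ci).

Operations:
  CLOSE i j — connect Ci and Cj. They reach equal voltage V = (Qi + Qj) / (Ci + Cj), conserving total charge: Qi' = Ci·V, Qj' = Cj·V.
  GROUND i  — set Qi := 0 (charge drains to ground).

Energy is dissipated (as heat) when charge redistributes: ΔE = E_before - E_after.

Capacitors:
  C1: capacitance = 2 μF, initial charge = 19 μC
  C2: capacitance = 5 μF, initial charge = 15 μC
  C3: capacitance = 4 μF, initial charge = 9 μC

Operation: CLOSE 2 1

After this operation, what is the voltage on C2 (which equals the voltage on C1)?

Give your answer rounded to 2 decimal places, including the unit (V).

Answer: 4.86 V

Derivation:
Initial: C1(2μF, Q=19μC, V=9.50V), C2(5μF, Q=15μC, V=3.00V), C3(4μF, Q=9μC, V=2.25V)
Op 1: CLOSE 2-1: Q_total=34.00, C_total=7.00, V=4.86; Q2=24.29, Q1=9.71; dissipated=30.179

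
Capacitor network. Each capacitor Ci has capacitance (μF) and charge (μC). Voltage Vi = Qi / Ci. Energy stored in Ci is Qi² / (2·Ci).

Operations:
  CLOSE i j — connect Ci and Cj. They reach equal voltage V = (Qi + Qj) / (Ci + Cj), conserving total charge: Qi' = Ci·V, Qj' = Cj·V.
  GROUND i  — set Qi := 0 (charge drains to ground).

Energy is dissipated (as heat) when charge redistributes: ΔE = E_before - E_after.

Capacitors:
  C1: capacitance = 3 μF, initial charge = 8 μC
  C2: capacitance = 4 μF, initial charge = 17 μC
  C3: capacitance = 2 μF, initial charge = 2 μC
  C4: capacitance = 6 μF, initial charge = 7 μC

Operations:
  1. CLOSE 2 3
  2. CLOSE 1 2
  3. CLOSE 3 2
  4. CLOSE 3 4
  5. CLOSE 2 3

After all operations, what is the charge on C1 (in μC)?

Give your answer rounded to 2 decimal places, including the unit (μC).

Answer: 8.86 μC

Derivation:
Initial: C1(3μF, Q=8μC, V=2.67V), C2(4μF, Q=17μC, V=4.25V), C3(2μF, Q=2μC, V=1.00V), C4(6μF, Q=7μC, V=1.17V)
Op 1: CLOSE 2-3: Q_total=19.00, C_total=6.00, V=3.17; Q2=12.67, Q3=6.33; dissipated=7.042
Op 2: CLOSE 1-2: Q_total=20.67, C_total=7.00, V=2.95; Q1=8.86, Q2=11.81; dissipated=0.214
Op 3: CLOSE 3-2: Q_total=18.14, C_total=6.00, V=3.02; Q3=6.05, Q2=12.10; dissipated=0.031
Op 4: CLOSE 3-4: Q_total=13.05, C_total=8.00, V=1.63; Q3=3.26, Q4=9.79; dissipated=2.587
Op 5: CLOSE 2-3: Q_total=15.36, C_total=6.00, V=2.56; Q2=10.24, Q3=5.12; dissipated=1.293
Final charges: Q1=8.86, Q2=10.24, Q3=5.12, Q4=9.79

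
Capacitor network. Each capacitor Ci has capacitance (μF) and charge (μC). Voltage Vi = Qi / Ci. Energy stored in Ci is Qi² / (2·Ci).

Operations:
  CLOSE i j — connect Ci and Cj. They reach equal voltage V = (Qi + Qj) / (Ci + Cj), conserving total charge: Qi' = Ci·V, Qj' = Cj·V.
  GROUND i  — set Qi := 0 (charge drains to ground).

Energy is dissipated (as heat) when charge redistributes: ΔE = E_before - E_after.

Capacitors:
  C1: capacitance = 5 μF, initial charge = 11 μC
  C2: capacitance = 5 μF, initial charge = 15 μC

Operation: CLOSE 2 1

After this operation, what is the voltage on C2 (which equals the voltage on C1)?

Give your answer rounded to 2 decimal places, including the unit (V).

Answer: 2.60 V

Derivation:
Initial: C1(5μF, Q=11μC, V=2.20V), C2(5μF, Q=15μC, V=3.00V)
Op 1: CLOSE 2-1: Q_total=26.00, C_total=10.00, V=2.60; Q2=13.00, Q1=13.00; dissipated=0.800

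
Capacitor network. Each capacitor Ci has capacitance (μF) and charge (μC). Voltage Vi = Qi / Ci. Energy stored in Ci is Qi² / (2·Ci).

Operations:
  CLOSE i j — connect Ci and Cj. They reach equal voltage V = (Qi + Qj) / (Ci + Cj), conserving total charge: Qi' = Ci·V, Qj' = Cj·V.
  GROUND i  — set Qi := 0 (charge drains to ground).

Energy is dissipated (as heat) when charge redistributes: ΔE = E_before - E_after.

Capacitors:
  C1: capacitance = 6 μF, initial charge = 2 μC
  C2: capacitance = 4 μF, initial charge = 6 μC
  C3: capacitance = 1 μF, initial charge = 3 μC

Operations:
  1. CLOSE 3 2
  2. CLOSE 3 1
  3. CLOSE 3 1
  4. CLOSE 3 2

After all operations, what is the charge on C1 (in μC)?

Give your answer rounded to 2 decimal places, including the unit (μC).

Initial: C1(6μF, Q=2μC, V=0.33V), C2(4μF, Q=6μC, V=1.50V), C3(1μF, Q=3μC, V=3.00V)
Op 1: CLOSE 3-2: Q_total=9.00, C_total=5.00, V=1.80; Q3=1.80, Q2=7.20; dissipated=0.900
Op 2: CLOSE 3-1: Q_total=3.80, C_total=7.00, V=0.54; Q3=0.54, Q1=3.26; dissipated=0.922
Op 3: CLOSE 3-1: Q_total=3.80, C_total=7.00, V=0.54; Q3=0.54, Q1=3.26; dissipated=0.000
Op 4: CLOSE 3-2: Q_total=7.74, C_total=5.00, V=1.55; Q3=1.55, Q2=6.19; dissipated=0.632
Final charges: Q1=3.26, Q2=6.19, Q3=1.55

Answer: 3.26 μC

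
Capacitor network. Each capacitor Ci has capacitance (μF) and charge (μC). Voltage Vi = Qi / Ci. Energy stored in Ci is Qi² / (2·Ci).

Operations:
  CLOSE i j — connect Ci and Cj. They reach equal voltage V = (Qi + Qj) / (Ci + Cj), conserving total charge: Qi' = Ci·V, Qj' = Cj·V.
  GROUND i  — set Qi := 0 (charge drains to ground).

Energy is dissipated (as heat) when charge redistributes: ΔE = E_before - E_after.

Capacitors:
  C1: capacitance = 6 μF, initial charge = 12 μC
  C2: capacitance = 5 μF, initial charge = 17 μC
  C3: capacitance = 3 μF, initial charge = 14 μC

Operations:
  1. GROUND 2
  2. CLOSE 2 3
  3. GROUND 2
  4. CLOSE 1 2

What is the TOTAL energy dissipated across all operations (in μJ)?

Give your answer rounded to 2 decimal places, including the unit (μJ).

Answer: 62.43 μJ

Derivation:
Initial: C1(6μF, Q=12μC, V=2.00V), C2(5μF, Q=17μC, V=3.40V), C3(3μF, Q=14μC, V=4.67V)
Op 1: GROUND 2: Q2=0; energy lost=28.900
Op 2: CLOSE 2-3: Q_total=14.00, C_total=8.00, V=1.75; Q2=8.75, Q3=5.25; dissipated=20.417
Op 3: GROUND 2: Q2=0; energy lost=7.656
Op 4: CLOSE 1-2: Q_total=12.00, C_total=11.00, V=1.09; Q1=6.55, Q2=5.45; dissipated=5.455
Total dissipated: 62.427 μJ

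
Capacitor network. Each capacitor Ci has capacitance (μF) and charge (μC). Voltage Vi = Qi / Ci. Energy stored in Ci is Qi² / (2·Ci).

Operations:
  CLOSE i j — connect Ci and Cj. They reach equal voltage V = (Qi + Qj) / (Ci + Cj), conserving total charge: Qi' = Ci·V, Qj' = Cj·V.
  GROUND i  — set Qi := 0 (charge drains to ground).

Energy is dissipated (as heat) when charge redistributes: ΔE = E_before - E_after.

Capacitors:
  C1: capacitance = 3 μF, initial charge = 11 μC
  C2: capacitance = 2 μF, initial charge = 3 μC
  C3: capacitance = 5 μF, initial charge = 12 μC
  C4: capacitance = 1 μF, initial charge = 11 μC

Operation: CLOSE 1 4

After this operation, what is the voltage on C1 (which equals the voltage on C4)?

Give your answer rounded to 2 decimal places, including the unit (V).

Initial: C1(3μF, Q=11μC, V=3.67V), C2(2μF, Q=3μC, V=1.50V), C3(5μF, Q=12μC, V=2.40V), C4(1μF, Q=11μC, V=11.00V)
Op 1: CLOSE 1-4: Q_total=22.00, C_total=4.00, V=5.50; Q1=16.50, Q4=5.50; dissipated=20.167

Answer: 5.50 V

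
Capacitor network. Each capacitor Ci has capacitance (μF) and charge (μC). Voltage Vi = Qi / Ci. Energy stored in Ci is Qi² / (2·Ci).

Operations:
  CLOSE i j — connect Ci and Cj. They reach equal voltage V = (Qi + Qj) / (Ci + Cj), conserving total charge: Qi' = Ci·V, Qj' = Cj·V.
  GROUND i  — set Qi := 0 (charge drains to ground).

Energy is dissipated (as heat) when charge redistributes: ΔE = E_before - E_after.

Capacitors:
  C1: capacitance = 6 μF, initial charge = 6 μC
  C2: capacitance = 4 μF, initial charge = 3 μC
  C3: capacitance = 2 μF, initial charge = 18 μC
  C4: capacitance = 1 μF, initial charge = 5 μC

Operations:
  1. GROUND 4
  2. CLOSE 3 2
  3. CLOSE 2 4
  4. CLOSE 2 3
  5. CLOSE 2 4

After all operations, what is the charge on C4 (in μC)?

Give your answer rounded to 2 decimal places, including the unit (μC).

Initial: C1(6μF, Q=6μC, V=1.00V), C2(4μF, Q=3μC, V=0.75V), C3(2μF, Q=18μC, V=9.00V), C4(1μF, Q=5μC, V=5.00V)
Op 1: GROUND 4: Q4=0; energy lost=12.500
Op 2: CLOSE 3-2: Q_total=21.00, C_total=6.00, V=3.50; Q3=7.00, Q2=14.00; dissipated=45.375
Op 3: CLOSE 2-4: Q_total=14.00, C_total=5.00, V=2.80; Q2=11.20, Q4=2.80; dissipated=4.900
Op 4: CLOSE 2-3: Q_total=18.20, C_total=6.00, V=3.03; Q2=12.13, Q3=6.07; dissipated=0.327
Op 5: CLOSE 2-4: Q_total=14.93, C_total=5.00, V=2.99; Q2=11.95, Q4=2.99; dissipated=0.022
Final charges: Q1=6.00, Q2=11.95, Q3=6.07, Q4=2.99

Answer: 2.99 μC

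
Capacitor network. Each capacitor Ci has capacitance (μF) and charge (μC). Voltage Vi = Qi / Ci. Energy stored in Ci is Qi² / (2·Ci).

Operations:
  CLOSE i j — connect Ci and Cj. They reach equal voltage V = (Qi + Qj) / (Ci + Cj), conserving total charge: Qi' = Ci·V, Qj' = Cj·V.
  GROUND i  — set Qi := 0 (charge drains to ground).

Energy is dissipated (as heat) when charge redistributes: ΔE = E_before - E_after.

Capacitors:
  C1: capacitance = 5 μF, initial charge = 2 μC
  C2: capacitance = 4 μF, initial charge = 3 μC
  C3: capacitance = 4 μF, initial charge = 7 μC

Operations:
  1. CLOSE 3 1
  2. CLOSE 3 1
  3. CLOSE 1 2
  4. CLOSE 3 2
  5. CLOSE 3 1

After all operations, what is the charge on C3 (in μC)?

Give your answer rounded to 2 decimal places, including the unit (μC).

Initial: C1(5μF, Q=2μC, V=0.40V), C2(4μF, Q=3μC, V=0.75V), C3(4μF, Q=7μC, V=1.75V)
Op 1: CLOSE 3-1: Q_total=9.00, C_total=9.00, V=1.00; Q3=4.00, Q1=5.00; dissipated=2.025
Op 2: CLOSE 3-1: Q_total=9.00, C_total=9.00, V=1.00; Q3=4.00, Q1=5.00; dissipated=0.000
Op 3: CLOSE 1-2: Q_total=8.00, C_total=9.00, V=0.89; Q1=4.44, Q2=3.56; dissipated=0.069
Op 4: CLOSE 3-2: Q_total=7.56, C_total=8.00, V=0.94; Q3=3.78, Q2=3.78; dissipated=0.012
Op 5: CLOSE 3-1: Q_total=8.22, C_total=9.00, V=0.91; Q3=3.65, Q1=4.57; dissipated=0.003
Final charges: Q1=4.57, Q2=3.78, Q3=3.65

Answer: 3.65 μC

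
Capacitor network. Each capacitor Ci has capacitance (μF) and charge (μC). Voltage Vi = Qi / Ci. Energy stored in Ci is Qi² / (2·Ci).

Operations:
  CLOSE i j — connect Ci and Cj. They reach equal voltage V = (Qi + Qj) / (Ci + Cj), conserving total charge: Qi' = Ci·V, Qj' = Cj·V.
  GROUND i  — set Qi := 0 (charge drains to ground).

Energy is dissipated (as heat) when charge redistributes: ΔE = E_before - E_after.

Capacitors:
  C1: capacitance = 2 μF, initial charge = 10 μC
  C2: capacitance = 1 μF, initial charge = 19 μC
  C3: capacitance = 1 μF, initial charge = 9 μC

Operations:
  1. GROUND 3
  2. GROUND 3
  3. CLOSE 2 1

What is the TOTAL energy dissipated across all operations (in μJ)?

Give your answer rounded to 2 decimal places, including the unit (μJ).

Initial: C1(2μF, Q=10μC, V=5.00V), C2(1μF, Q=19μC, V=19.00V), C3(1μF, Q=9μC, V=9.00V)
Op 1: GROUND 3: Q3=0; energy lost=40.500
Op 2: GROUND 3: Q3=0; energy lost=0.000
Op 3: CLOSE 2-1: Q_total=29.00, C_total=3.00, V=9.67; Q2=9.67, Q1=19.33; dissipated=65.333
Total dissipated: 105.833 μJ

Answer: 105.83 μJ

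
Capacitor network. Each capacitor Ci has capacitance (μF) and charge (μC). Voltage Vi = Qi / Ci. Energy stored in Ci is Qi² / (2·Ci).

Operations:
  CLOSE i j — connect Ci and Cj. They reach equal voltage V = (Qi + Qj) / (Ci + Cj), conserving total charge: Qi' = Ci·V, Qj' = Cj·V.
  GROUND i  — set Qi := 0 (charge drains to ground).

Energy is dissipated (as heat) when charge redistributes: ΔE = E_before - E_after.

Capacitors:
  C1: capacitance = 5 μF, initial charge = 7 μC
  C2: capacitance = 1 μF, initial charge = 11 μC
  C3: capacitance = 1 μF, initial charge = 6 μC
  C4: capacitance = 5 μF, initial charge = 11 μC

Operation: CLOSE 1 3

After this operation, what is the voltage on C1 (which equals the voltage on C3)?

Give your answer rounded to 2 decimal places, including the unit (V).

Initial: C1(5μF, Q=7μC, V=1.40V), C2(1μF, Q=11μC, V=11.00V), C3(1μF, Q=6μC, V=6.00V), C4(5μF, Q=11μC, V=2.20V)
Op 1: CLOSE 1-3: Q_total=13.00, C_total=6.00, V=2.17; Q1=10.83, Q3=2.17; dissipated=8.817

Answer: 2.17 V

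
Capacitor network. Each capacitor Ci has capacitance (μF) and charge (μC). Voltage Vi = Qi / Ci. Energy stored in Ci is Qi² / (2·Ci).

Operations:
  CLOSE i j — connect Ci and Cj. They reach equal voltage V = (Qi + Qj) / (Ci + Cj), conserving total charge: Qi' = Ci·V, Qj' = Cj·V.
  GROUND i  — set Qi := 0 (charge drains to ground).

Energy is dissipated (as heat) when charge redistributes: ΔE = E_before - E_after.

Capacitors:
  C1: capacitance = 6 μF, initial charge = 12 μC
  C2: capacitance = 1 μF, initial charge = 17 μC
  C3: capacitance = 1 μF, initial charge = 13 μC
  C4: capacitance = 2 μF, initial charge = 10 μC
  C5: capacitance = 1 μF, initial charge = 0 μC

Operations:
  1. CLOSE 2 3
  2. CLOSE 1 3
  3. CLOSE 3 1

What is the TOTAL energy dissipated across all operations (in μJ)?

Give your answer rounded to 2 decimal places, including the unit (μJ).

Initial: C1(6μF, Q=12μC, V=2.00V), C2(1μF, Q=17μC, V=17.00V), C3(1μF, Q=13μC, V=13.00V), C4(2μF, Q=10μC, V=5.00V), C5(1μF, Q=0μC, V=0.00V)
Op 1: CLOSE 2-3: Q_total=30.00, C_total=2.00, V=15.00; Q2=15.00, Q3=15.00; dissipated=4.000
Op 2: CLOSE 1-3: Q_total=27.00, C_total=7.00, V=3.86; Q1=23.14, Q3=3.86; dissipated=72.429
Op 3: CLOSE 3-1: Q_total=27.00, C_total=7.00, V=3.86; Q3=3.86, Q1=23.14; dissipated=0.000
Total dissipated: 76.429 μJ

Answer: 76.43 μJ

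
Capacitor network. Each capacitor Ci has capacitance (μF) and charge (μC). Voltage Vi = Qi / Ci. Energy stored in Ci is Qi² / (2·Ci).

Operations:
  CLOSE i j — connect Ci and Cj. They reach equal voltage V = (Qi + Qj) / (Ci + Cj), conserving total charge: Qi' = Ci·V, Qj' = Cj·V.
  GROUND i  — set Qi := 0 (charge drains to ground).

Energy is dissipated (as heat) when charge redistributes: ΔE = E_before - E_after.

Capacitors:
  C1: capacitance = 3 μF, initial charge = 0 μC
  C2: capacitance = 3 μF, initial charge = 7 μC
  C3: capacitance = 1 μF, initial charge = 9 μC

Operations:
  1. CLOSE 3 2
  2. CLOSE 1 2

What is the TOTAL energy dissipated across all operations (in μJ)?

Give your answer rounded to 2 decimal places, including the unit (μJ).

Answer: 28.67 μJ

Derivation:
Initial: C1(3μF, Q=0μC, V=0.00V), C2(3μF, Q=7μC, V=2.33V), C3(1μF, Q=9μC, V=9.00V)
Op 1: CLOSE 3-2: Q_total=16.00, C_total=4.00, V=4.00; Q3=4.00, Q2=12.00; dissipated=16.667
Op 2: CLOSE 1-2: Q_total=12.00, C_total=6.00, V=2.00; Q1=6.00, Q2=6.00; dissipated=12.000
Total dissipated: 28.667 μJ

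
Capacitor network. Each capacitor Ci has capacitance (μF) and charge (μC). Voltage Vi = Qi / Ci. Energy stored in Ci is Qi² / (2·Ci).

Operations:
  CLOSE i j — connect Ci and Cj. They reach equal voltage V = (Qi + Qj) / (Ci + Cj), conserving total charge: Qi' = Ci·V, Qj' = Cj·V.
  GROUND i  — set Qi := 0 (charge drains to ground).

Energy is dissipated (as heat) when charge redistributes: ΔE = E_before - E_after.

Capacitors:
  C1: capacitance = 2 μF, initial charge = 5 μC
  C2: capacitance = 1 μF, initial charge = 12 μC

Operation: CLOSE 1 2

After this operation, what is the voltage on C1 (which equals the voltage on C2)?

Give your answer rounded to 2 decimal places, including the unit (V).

Initial: C1(2μF, Q=5μC, V=2.50V), C2(1μF, Q=12μC, V=12.00V)
Op 1: CLOSE 1-2: Q_total=17.00, C_total=3.00, V=5.67; Q1=11.33, Q2=5.67; dissipated=30.083

Answer: 5.67 V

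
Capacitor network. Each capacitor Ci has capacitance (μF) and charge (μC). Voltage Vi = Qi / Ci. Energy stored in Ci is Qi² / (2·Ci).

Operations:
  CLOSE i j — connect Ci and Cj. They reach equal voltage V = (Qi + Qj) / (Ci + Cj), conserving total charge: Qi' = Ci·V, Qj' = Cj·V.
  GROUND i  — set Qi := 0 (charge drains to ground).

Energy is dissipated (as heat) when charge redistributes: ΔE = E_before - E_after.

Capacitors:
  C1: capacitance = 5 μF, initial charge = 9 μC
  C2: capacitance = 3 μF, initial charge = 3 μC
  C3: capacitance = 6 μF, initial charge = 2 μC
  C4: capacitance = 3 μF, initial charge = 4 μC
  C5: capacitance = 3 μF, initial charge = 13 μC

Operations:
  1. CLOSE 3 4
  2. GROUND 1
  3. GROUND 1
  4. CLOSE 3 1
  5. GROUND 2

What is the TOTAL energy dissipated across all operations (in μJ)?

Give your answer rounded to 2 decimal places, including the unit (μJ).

Initial: C1(5μF, Q=9μC, V=1.80V), C2(3μF, Q=3μC, V=1.00V), C3(6μF, Q=2μC, V=0.33V), C4(3μF, Q=4μC, V=1.33V), C5(3μF, Q=13μC, V=4.33V)
Op 1: CLOSE 3-4: Q_total=6.00, C_total=9.00, V=0.67; Q3=4.00, Q4=2.00; dissipated=1.000
Op 2: GROUND 1: Q1=0; energy lost=8.100
Op 3: GROUND 1: Q1=0; energy lost=0.000
Op 4: CLOSE 3-1: Q_total=4.00, C_total=11.00, V=0.36; Q3=2.18, Q1=1.82; dissipated=0.606
Op 5: GROUND 2: Q2=0; energy lost=1.500
Total dissipated: 11.206 μJ

Answer: 11.21 μJ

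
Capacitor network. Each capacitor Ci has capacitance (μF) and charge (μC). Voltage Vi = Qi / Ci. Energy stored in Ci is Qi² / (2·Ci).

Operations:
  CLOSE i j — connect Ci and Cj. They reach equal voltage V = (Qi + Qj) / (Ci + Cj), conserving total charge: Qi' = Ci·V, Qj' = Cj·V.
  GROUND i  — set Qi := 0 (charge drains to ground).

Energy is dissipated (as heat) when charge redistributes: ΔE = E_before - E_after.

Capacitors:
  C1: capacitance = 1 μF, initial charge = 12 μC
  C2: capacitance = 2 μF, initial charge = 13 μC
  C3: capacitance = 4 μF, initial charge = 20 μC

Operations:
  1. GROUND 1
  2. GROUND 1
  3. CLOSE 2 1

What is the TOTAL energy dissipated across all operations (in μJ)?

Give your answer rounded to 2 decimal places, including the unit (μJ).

Answer: 86.08 μJ

Derivation:
Initial: C1(1μF, Q=12μC, V=12.00V), C2(2μF, Q=13μC, V=6.50V), C3(4μF, Q=20μC, V=5.00V)
Op 1: GROUND 1: Q1=0; energy lost=72.000
Op 2: GROUND 1: Q1=0; energy lost=0.000
Op 3: CLOSE 2-1: Q_total=13.00, C_total=3.00, V=4.33; Q2=8.67, Q1=4.33; dissipated=14.083
Total dissipated: 86.083 μJ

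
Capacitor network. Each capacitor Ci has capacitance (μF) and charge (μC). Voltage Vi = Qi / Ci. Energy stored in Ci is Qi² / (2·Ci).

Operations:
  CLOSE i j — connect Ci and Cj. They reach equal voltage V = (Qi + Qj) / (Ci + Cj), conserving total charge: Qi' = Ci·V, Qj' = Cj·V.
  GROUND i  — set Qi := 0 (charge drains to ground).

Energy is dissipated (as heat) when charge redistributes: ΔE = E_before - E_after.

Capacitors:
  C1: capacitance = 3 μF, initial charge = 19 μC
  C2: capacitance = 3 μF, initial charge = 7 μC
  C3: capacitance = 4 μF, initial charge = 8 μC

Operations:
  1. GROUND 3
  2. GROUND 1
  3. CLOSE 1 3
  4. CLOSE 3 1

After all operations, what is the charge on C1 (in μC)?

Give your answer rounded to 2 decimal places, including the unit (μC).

Initial: C1(3μF, Q=19μC, V=6.33V), C2(3μF, Q=7μC, V=2.33V), C3(4μF, Q=8μC, V=2.00V)
Op 1: GROUND 3: Q3=0; energy lost=8.000
Op 2: GROUND 1: Q1=0; energy lost=60.167
Op 3: CLOSE 1-3: Q_total=0.00, C_total=7.00, V=0.00; Q1=0.00, Q3=0.00; dissipated=0.000
Op 4: CLOSE 3-1: Q_total=0.00, C_total=7.00, V=0.00; Q3=0.00, Q1=0.00; dissipated=0.000
Final charges: Q1=0.00, Q2=7.00, Q3=0.00

Answer: 0.00 μC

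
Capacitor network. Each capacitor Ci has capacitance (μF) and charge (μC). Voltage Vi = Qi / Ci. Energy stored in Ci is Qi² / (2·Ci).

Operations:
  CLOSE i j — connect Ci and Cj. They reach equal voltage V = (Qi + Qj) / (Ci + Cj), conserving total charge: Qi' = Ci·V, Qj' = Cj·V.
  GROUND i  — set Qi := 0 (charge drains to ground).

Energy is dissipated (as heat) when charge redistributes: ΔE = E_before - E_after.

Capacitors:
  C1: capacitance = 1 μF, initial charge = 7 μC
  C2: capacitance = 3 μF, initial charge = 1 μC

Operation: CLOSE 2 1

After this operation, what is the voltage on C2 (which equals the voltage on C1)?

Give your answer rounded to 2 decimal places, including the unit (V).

Initial: C1(1μF, Q=7μC, V=7.00V), C2(3μF, Q=1μC, V=0.33V)
Op 1: CLOSE 2-1: Q_total=8.00, C_total=4.00, V=2.00; Q2=6.00, Q1=2.00; dissipated=16.667

Answer: 2.00 V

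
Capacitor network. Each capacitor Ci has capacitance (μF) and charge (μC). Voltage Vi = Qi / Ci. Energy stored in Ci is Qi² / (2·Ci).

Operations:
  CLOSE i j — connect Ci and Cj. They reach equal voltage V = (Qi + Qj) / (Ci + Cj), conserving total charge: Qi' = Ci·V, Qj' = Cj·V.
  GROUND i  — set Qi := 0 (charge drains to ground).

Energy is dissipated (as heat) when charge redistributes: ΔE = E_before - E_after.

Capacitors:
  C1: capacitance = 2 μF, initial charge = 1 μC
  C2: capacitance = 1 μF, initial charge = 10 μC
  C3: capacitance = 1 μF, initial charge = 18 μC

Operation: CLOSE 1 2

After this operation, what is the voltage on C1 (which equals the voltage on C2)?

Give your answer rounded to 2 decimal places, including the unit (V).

Initial: C1(2μF, Q=1μC, V=0.50V), C2(1μF, Q=10μC, V=10.00V), C3(1μF, Q=18μC, V=18.00V)
Op 1: CLOSE 1-2: Q_total=11.00, C_total=3.00, V=3.67; Q1=7.33, Q2=3.67; dissipated=30.083

Answer: 3.67 V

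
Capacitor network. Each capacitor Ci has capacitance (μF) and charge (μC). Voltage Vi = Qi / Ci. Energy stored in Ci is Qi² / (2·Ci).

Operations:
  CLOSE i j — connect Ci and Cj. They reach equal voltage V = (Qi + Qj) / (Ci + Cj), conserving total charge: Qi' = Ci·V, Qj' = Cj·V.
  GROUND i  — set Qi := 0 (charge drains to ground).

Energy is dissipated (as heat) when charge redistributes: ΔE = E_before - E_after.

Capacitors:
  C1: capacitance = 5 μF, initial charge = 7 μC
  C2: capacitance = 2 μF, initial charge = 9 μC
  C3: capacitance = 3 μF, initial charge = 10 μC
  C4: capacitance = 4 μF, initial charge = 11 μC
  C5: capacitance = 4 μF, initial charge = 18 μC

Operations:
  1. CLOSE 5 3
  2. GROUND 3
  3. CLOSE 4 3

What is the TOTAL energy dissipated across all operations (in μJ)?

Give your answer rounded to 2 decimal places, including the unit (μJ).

Answer: 31.65 μJ

Derivation:
Initial: C1(5μF, Q=7μC, V=1.40V), C2(2μF, Q=9μC, V=4.50V), C3(3μF, Q=10μC, V=3.33V), C4(4μF, Q=11μC, V=2.75V), C5(4μF, Q=18μC, V=4.50V)
Op 1: CLOSE 5-3: Q_total=28.00, C_total=7.00, V=4.00; Q5=16.00, Q3=12.00; dissipated=1.167
Op 2: GROUND 3: Q3=0; energy lost=24.000
Op 3: CLOSE 4-3: Q_total=11.00, C_total=7.00, V=1.57; Q4=6.29, Q3=4.71; dissipated=6.482
Total dissipated: 31.649 μJ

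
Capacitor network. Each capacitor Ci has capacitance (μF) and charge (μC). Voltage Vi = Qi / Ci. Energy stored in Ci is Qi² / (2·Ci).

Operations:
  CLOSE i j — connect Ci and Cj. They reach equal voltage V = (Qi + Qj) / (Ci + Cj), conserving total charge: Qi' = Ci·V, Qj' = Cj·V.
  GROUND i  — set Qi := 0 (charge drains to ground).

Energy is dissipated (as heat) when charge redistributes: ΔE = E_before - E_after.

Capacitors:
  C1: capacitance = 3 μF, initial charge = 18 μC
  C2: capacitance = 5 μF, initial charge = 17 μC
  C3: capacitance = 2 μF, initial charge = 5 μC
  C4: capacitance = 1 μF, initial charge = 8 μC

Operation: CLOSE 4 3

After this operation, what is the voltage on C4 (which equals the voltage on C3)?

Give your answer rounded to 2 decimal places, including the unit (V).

Initial: C1(3μF, Q=18μC, V=6.00V), C2(5μF, Q=17μC, V=3.40V), C3(2μF, Q=5μC, V=2.50V), C4(1μF, Q=8μC, V=8.00V)
Op 1: CLOSE 4-3: Q_total=13.00, C_total=3.00, V=4.33; Q4=4.33, Q3=8.67; dissipated=10.083

Answer: 4.33 V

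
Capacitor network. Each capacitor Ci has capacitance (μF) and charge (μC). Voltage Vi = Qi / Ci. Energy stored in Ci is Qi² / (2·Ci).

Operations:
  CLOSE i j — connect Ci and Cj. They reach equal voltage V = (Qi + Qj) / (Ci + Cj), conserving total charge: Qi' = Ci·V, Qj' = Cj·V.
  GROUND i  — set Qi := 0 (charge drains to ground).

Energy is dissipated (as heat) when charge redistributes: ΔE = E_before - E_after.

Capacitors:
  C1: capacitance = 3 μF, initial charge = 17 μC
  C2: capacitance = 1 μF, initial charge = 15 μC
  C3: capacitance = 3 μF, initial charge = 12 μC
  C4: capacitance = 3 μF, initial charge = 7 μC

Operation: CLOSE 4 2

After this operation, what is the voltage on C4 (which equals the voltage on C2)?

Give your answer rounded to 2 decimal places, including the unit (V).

Initial: C1(3μF, Q=17μC, V=5.67V), C2(1μF, Q=15μC, V=15.00V), C3(3μF, Q=12μC, V=4.00V), C4(3μF, Q=7μC, V=2.33V)
Op 1: CLOSE 4-2: Q_total=22.00, C_total=4.00, V=5.50; Q4=16.50, Q2=5.50; dissipated=60.167

Answer: 5.50 V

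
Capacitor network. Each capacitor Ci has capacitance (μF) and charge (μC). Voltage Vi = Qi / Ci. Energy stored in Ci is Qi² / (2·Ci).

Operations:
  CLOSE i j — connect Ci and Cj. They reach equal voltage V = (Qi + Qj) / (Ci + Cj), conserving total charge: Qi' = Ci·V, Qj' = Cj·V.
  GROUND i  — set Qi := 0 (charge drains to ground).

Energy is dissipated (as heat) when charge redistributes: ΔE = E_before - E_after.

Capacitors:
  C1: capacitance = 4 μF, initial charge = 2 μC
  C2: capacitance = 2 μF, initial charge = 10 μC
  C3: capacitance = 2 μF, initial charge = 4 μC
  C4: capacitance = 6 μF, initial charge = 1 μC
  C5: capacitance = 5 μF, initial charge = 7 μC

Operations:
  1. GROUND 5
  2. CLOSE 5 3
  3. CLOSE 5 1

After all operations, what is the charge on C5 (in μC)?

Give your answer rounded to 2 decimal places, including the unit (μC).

Initial: C1(4μF, Q=2μC, V=0.50V), C2(2μF, Q=10μC, V=5.00V), C3(2μF, Q=4μC, V=2.00V), C4(6μF, Q=1μC, V=0.17V), C5(5μF, Q=7μC, V=1.40V)
Op 1: GROUND 5: Q5=0; energy lost=4.900
Op 2: CLOSE 5-3: Q_total=4.00, C_total=7.00, V=0.57; Q5=2.86, Q3=1.14; dissipated=2.857
Op 3: CLOSE 5-1: Q_total=4.86, C_total=9.00, V=0.54; Q5=2.70, Q1=2.16; dissipated=0.006
Final charges: Q1=2.16, Q2=10.00, Q3=1.14, Q4=1.00, Q5=2.70

Answer: 2.70 μC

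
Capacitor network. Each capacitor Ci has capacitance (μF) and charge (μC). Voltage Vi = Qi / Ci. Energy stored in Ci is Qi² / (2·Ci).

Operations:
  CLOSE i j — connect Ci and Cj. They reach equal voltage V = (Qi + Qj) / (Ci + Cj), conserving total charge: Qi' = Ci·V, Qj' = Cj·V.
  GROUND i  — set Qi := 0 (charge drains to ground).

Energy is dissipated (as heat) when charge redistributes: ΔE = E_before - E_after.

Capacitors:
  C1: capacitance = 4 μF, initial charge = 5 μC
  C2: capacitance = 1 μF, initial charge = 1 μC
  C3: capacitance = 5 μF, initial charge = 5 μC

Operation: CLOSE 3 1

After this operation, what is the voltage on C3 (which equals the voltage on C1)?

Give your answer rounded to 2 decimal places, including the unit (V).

Initial: C1(4μF, Q=5μC, V=1.25V), C2(1μF, Q=1μC, V=1.00V), C3(5μF, Q=5μC, V=1.00V)
Op 1: CLOSE 3-1: Q_total=10.00, C_total=9.00, V=1.11; Q3=5.56, Q1=4.44; dissipated=0.069

Answer: 1.11 V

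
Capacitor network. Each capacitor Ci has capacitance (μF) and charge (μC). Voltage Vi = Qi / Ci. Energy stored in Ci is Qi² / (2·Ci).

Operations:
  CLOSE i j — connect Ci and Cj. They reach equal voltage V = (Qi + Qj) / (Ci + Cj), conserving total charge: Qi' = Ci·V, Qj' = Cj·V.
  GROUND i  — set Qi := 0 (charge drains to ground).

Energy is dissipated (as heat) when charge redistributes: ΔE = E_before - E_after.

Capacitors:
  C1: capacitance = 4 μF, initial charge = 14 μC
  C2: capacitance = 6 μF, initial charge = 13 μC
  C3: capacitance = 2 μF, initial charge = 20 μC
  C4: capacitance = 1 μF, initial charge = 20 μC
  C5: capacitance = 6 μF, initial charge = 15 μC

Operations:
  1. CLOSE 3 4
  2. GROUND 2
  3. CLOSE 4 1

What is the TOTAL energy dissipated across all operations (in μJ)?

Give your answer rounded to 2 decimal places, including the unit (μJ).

Answer: 86.09 μJ

Derivation:
Initial: C1(4μF, Q=14μC, V=3.50V), C2(6μF, Q=13μC, V=2.17V), C3(2μF, Q=20μC, V=10.00V), C4(1μF, Q=20μC, V=20.00V), C5(6μF, Q=15μC, V=2.50V)
Op 1: CLOSE 3-4: Q_total=40.00, C_total=3.00, V=13.33; Q3=26.67, Q4=13.33; dissipated=33.333
Op 2: GROUND 2: Q2=0; energy lost=14.083
Op 3: CLOSE 4-1: Q_total=27.33, C_total=5.00, V=5.47; Q4=5.47, Q1=21.87; dissipated=38.678
Total dissipated: 86.094 μJ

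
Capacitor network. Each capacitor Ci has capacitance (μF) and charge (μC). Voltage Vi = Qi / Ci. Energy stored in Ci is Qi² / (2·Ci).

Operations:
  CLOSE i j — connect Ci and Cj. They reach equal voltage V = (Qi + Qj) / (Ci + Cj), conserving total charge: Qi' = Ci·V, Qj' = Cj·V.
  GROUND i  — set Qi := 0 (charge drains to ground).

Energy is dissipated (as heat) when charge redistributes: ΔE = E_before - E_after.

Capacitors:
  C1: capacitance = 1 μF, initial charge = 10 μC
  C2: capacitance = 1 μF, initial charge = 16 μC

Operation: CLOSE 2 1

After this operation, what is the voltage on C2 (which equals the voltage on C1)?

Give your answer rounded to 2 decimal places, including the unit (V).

Answer: 13.00 V

Derivation:
Initial: C1(1μF, Q=10μC, V=10.00V), C2(1μF, Q=16μC, V=16.00V)
Op 1: CLOSE 2-1: Q_total=26.00, C_total=2.00, V=13.00; Q2=13.00, Q1=13.00; dissipated=9.000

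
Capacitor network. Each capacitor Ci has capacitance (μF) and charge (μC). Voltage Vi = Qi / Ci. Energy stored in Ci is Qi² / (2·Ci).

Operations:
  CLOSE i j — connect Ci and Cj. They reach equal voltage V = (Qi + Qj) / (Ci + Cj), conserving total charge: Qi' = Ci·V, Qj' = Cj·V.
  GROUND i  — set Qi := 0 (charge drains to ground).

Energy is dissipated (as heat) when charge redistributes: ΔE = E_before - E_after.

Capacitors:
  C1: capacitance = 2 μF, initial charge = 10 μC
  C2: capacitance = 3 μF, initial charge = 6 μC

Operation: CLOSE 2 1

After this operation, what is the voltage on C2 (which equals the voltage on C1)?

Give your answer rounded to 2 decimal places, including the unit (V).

Answer: 3.20 V

Derivation:
Initial: C1(2μF, Q=10μC, V=5.00V), C2(3μF, Q=6μC, V=2.00V)
Op 1: CLOSE 2-1: Q_total=16.00, C_total=5.00, V=3.20; Q2=9.60, Q1=6.40; dissipated=5.400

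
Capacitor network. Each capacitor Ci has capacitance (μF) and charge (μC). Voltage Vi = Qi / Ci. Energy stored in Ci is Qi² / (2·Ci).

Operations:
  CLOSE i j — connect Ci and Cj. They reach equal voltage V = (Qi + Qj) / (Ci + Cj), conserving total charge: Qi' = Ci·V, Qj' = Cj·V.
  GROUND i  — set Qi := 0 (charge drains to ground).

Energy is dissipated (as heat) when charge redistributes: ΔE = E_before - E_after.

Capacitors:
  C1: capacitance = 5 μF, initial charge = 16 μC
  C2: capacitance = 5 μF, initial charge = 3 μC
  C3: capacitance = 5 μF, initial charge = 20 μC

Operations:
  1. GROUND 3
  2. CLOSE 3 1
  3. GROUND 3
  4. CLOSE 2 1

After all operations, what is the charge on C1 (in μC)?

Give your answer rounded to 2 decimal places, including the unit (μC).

Answer: 5.50 μC

Derivation:
Initial: C1(5μF, Q=16μC, V=3.20V), C2(5μF, Q=3μC, V=0.60V), C3(5μF, Q=20μC, V=4.00V)
Op 1: GROUND 3: Q3=0; energy lost=40.000
Op 2: CLOSE 3-1: Q_total=16.00, C_total=10.00, V=1.60; Q3=8.00, Q1=8.00; dissipated=12.800
Op 3: GROUND 3: Q3=0; energy lost=6.400
Op 4: CLOSE 2-1: Q_total=11.00, C_total=10.00, V=1.10; Q2=5.50, Q1=5.50; dissipated=1.250
Final charges: Q1=5.50, Q2=5.50, Q3=0.00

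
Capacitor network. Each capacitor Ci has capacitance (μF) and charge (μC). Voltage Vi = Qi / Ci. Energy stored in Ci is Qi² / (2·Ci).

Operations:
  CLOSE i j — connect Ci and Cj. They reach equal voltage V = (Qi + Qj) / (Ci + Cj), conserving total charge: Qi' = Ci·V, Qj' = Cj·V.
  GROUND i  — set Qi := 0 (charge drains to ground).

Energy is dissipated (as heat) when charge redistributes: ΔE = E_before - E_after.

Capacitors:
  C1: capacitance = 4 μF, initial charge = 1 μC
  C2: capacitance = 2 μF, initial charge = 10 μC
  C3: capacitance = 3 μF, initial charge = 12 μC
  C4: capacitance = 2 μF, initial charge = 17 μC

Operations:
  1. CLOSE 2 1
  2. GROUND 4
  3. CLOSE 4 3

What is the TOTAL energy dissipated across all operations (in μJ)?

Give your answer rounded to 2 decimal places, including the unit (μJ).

Initial: C1(4μF, Q=1μC, V=0.25V), C2(2μF, Q=10μC, V=5.00V), C3(3μF, Q=12μC, V=4.00V), C4(2μF, Q=17μC, V=8.50V)
Op 1: CLOSE 2-1: Q_total=11.00, C_total=6.00, V=1.83; Q2=3.67, Q1=7.33; dissipated=15.042
Op 2: GROUND 4: Q4=0; energy lost=72.250
Op 3: CLOSE 4-3: Q_total=12.00, C_total=5.00, V=2.40; Q4=4.80, Q3=7.20; dissipated=9.600
Total dissipated: 96.892 μJ

Answer: 96.89 μJ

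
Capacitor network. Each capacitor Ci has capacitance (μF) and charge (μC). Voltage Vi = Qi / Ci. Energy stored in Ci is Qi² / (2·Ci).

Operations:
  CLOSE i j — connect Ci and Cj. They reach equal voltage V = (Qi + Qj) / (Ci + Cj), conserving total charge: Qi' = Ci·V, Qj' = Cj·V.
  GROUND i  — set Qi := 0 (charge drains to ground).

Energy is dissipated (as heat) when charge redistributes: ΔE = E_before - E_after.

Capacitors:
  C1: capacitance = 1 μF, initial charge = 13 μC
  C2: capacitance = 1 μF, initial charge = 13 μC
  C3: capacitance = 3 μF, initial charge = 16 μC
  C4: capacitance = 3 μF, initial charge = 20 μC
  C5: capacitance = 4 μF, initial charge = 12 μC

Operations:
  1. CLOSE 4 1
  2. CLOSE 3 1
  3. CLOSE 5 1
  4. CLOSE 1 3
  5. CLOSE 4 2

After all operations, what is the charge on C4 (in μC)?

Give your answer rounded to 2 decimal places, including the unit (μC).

Answer: 28.31 μC

Derivation:
Initial: C1(1μF, Q=13μC, V=13.00V), C2(1μF, Q=13μC, V=13.00V), C3(3μF, Q=16μC, V=5.33V), C4(3μF, Q=20μC, V=6.67V), C5(4μF, Q=12μC, V=3.00V)
Op 1: CLOSE 4-1: Q_total=33.00, C_total=4.00, V=8.25; Q4=24.75, Q1=8.25; dissipated=15.042
Op 2: CLOSE 3-1: Q_total=24.25, C_total=4.00, V=6.06; Q3=18.19, Q1=6.06; dissipated=3.190
Op 3: CLOSE 5-1: Q_total=18.06, C_total=5.00, V=3.61; Q5=14.45, Q1=3.61; dissipated=3.752
Op 4: CLOSE 1-3: Q_total=21.80, C_total=4.00, V=5.45; Q1=5.45, Q3=16.35; dissipated=2.251
Op 5: CLOSE 4-2: Q_total=37.75, C_total=4.00, V=9.44; Q4=28.31, Q2=9.44; dissipated=8.461
Final charges: Q1=5.45, Q2=9.44, Q3=16.35, Q4=28.31, Q5=14.45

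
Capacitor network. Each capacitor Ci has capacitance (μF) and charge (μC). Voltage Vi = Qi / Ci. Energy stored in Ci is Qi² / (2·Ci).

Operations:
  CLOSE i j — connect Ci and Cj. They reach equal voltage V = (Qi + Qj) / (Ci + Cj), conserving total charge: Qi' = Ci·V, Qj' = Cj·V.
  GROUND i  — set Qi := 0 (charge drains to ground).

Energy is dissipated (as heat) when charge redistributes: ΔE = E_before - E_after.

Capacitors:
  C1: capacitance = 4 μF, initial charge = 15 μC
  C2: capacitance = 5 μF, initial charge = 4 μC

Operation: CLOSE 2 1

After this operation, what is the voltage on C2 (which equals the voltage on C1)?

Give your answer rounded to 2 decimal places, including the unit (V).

Initial: C1(4μF, Q=15μC, V=3.75V), C2(5μF, Q=4μC, V=0.80V)
Op 1: CLOSE 2-1: Q_total=19.00, C_total=9.00, V=2.11; Q2=10.56, Q1=8.44; dissipated=9.669

Answer: 2.11 V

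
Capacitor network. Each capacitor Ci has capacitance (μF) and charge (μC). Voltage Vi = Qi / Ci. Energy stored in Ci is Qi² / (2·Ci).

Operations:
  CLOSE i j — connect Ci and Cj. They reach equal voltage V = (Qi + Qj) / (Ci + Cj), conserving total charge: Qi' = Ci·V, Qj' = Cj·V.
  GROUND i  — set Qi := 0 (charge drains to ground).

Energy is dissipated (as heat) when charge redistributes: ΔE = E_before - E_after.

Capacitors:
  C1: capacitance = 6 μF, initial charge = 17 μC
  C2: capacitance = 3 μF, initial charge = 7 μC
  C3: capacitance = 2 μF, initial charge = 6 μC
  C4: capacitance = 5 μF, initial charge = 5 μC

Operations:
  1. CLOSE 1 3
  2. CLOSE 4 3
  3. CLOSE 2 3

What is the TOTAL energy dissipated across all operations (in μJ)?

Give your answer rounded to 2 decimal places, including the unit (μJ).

Answer: 2.91 μJ

Derivation:
Initial: C1(6μF, Q=17μC, V=2.83V), C2(3μF, Q=7μC, V=2.33V), C3(2μF, Q=6μC, V=3.00V), C4(5μF, Q=5μC, V=1.00V)
Op 1: CLOSE 1-3: Q_total=23.00, C_total=8.00, V=2.88; Q1=17.25, Q3=5.75; dissipated=0.021
Op 2: CLOSE 4-3: Q_total=10.75, C_total=7.00, V=1.54; Q4=7.68, Q3=3.07; dissipated=2.511
Op 3: CLOSE 2-3: Q_total=10.07, C_total=5.00, V=2.01; Q2=6.04, Q3=4.03; dissipated=0.382
Total dissipated: 2.914 μJ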